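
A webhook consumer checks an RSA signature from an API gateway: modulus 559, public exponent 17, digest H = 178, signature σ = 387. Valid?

σ^2 ≡ 387^2 = 149769 ≡ 516
σ^4 ≡ 516^2 = 266256 ≡ 172
σ^8 ≡ 172^2 = 29584 ≡ 516
σ^16 ≡ 516^2 = 266256 ≡ 172
17 = 16 + 1, so σ^17 ≡ 172·387 ≡ 43 (mod 559)
The recovered value 43 does not match the digest 178.

no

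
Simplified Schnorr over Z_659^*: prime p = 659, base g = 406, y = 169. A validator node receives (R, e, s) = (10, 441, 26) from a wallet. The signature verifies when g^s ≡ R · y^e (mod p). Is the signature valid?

g^s mod p:
406^2 = 164836 ≡ 86
406^4 ≡ 86^2 = 7396 ≡ 147
406^8 ≡ 147^2 = 21609 ≡ 521
406^16 ≡ 521^2 = 271441 ≡ 592
26 = 16 + 8 + 2, so 406^26 ≡ 592·521·86 ≡ 402 (mod 659)
R · y^e mod p:
169^2 = 28561 ≡ 224
169^4 ≡ 224^2 = 50176 ≡ 92
169^8 ≡ 92^2 = 8464 ≡ 556
169^16 ≡ 556^2 = 309136 ≡ 65
169^32 ≡ 65^2 = 4225 ≡ 271
169^64 ≡ 271^2 = 73441 ≡ 292
169^128 ≡ 292^2 = 85264 ≡ 253
169^256 ≡ 253^2 = 64009 ≡ 86
441 = 256 + 128 + 32 + 16 + 8 + 1, so 169^441 ≡ 86·253·271·65·556·169 ≡ 85 (mod 659)
10·85 = 850 ≡ 191 (mod 659)
402 ≠ 191; the check fails.

invalid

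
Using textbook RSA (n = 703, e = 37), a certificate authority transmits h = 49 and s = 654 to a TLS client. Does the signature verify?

does not verify

s^2 ≡ 654^2 = 427716 ≡ 292
s^4 ≡ 292^2 = 85264 ≡ 201
s^8 ≡ 201^2 = 40401 ≡ 330
s^16 ≡ 330^2 = 108900 ≡ 638
s^32 ≡ 638^2 = 407044 ≡ 7
37 = 32 + 4 + 1, so s^37 ≡ 7·201·654 ≡ 654 (mod 703)
s^37 mod 703 = 654, but h = 49.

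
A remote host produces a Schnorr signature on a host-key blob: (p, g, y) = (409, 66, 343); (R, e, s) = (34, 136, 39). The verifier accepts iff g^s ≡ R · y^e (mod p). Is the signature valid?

invalid

g^s mod p:
Squares mod 409: 66^1≡66, 66^2≡266, 66^4≡408, 66^8≡1, 66^16≡1, 66^32≡1
39 = 32 + 4 + 2 + 1, so 66^39 ≡ 1·408·266·66 ≡ 31 (mod 409)
R · y^e mod p:
Squares mod 409: 343^1≡343, 343^2≡266, 343^4≡408, 343^8≡1, 343^16≡1, 343^32≡1, 343^64≡1, 343^128≡1
136 = 128 + 8, so 343^136 ≡ 1·1 ≡ 1 (mod 409)
34·1 = 34 ≡ 34 (mod 409)
31 ≠ 34; the check fails.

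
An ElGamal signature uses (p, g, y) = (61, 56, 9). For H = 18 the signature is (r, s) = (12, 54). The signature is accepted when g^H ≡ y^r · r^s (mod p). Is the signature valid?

Left side g^H mod p:
56^2 = 3136 ≡ 25
56^4 ≡ 25^2 = 625 ≡ 15
56^8 ≡ 15^2 = 225 ≡ 42
56^16 ≡ 42^2 = 1764 ≡ 56
18 = 16 + 2, so 56^18 ≡ 56·25 ≡ 58 (mod 61)
Right side y^r · r^s mod p:
9^2 = 81 ≡ 20
9^4 ≡ 20^2 = 400 ≡ 34
9^8 ≡ 34^2 = 1156 ≡ 58
12 = 8 + 4, so 9^12 ≡ 58·34 ≡ 20 (mod 61)
12^2 = 144 ≡ 22
12^4 ≡ 22^2 = 484 ≡ 57
12^8 ≡ 57^2 = 3249 ≡ 16
12^16 ≡ 16^2 = 256 ≡ 12
12^32 ≡ 12^2 = 144 ≡ 22
54 = 32 + 16 + 4 + 2, so 12^54 ≡ 22·12·57·22 ≡ 9 (mod 61)
20·9 = 180 ≡ 58 (mod 61)
58 ≡ 58 (mod 61), so the signature is genuine.

valid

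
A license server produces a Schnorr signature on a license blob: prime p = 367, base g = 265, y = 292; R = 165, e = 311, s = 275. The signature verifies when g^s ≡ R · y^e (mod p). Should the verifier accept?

reject

g^s mod p:
265^2 = 70225 ≡ 128
265^4 ≡ 128^2 = 16384 ≡ 236
265^8 ≡ 236^2 = 55696 ≡ 279
265^16 ≡ 279^2 = 77841 ≡ 37
265^32 ≡ 37^2 = 1369 ≡ 268
265^64 ≡ 268^2 = 71824 ≡ 259
265^128 ≡ 259^2 = 67081 ≡ 287
265^256 ≡ 287^2 = 82369 ≡ 161
275 = 256 + 16 + 2 + 1, so 265^275 ≡ 161·37·128·265 ≡ 48 (mod 367)
R · y^e mod p:
292^2 = 85264 ≡ 120
292^4 ≡ 120^2 = 14400 ≡ 87
292^8 ≡ 87^2 = 7569 ≡ 229
292^16 ≡ 229^2 = 52441 ≡ 327
292^32 ≡ 327^2 = 106929 ≡ 132
292^64 ≡ 132^2 = 17424 ≡ 175
292^128 ≡ 175^2 = 30625 ≡ 164
292^256 ≡ 164^2 = 26896 ≡ 105
311 = 256 + 32 + 16 + 4 + 2 + 1, so 292^311 ≡ 105·132·327·87·120·292 ≡ 164 (mod 367)
165·164 = 27060 ≡ 269 (mod 367)
48 ≠ 269; the check fails.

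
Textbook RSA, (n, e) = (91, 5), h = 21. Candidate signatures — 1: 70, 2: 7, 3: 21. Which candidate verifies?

Candidate 1: Squares mod 91: 70^1≡70, 70^2≡77, 70^4≡14; 5 = 4 + 1, so 70^5 ≡ 14·70 ≡ 70 (mod 91)
Candidate 2: Squares mod 91: 7^1≡7, 7^2≡49, 7^4≡35; 5 = 4 + 1, so 7^5 ≡ 35·7 ≡ 63 (mod 91)
Candidate 3: Squares mod 91: 21^1≡21, 21^2≡77, 21^4≡14; 5 = 4 + 1, so 21^5 ≡ 14·21 ≡ 21 (mod 91)
  → matches h = 21

3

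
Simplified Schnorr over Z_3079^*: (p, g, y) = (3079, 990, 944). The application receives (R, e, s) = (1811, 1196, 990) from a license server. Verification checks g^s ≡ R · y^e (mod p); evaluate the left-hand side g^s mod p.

990^990 mod 3079 = 2737

2737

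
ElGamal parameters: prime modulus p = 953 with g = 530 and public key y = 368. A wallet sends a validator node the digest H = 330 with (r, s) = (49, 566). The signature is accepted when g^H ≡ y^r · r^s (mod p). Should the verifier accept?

reject

Left side g^H mod p:
Squares mod 953: 530^1≡530, 530^2≡718, 530^4≡904, 530^8≡495, 530^16≡104, 530^32≡333, 530^64≡341, 530^128≡15, 530^256≡225
330 = 256 + 64 + 8 + 2, so 530^330 ≡ 225·341·495·718 ≡ 928 (mod 953)
Right side y^r · r^s mod p:
Squares mod 953: 368^1≡368, 368^2≡98, 368^4≡74, 368^8≡711, 368^16≡431, 368^32≡879
49 = 32 + 16 + 1, so 368^49 ≡ 879·431·368 ≡ 156 (mod 953)
Squares mod 953: 49^1≡49, 49^2≡495, 49^4≡104, 49^8≡333, 49^16≡341, 49^32≡15, 49^64≡225, 49^128≡116, 49^256≡114, 49^512≡607
566 = 512 + 32 + 16 + 4 + 2, so 49^566 ≡ 607·15·341·104·495 ≡ 664 (mod 953)
156·664 = 103584 ≡ 660 (mod 953)
928 ≠ 660, so verification fails.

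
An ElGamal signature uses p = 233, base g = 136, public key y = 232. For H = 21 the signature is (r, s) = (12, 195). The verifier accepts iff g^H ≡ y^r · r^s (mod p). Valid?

yes

Left side g^H mod p:
Squares mod 233: 136^1≡136, 136^2≡89, 136^4≡232, 136^8≡1, 136^16≡1
21 = 16 + 4 + 1, so 136^21 ≡ 1·232·136 ≡ 97 (mod 233)
Right side y^r · r^s mod p:
Squares mod 233: 232^1≡232, 232^2≡1, 232^4≡1, 232^8≡1
12 = 8 + 4, so 232^12 ≡ 1·1 ≡ 1 (mod 233)
Squares mod 233: 12^1≡12, 12^2≡144, 12^4≡232, 12^8≡1, 12^16≡1, 12^32≡1, 12^64≡1, 12^128≡1
195 = 128 + 64 + 2 + 1, so 12^195 ≡ 1·1·144·12 ≡ 97 (mod 233)
1·97 = 97 ≡ 97 (mod 233)
97 ≡ 97 (mod 233), so the signature is genuine.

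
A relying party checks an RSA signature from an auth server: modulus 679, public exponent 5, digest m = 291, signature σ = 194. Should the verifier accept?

σ^2 ≡ 194^2 = 37636 ≡ 291
σ^4 ≡ 291^2 = 84681 ≡ 485
5 = 4 + 1, so σ^5 ≡ 485·194 ≡ 388 (mod 679)
σ^5 mod 679 = 388, but m = 291.

reject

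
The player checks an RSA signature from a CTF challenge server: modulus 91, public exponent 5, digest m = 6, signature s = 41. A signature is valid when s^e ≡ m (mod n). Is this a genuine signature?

s^2 ≡ 41^2 = 1681 ≡ 43
s^4 ≡ 43^2 = 1849 ≡ 29
5 = 4 + 1, so s^5 ≡ 29·41 ≡ 6 (mod 91)
s^5 mod 91 = 6 matches m.

genuine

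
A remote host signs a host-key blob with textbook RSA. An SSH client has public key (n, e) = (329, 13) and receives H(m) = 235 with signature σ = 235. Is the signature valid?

valid

σ^2 ≡ 235^2 = 55225 ≡ 282
σ^4 ≡ 282^2 = 79524 ≡ 235
σ^8 ≡ 235^2 = 55225 ≡ 282
13 = 8 + 4 + 1, so σ^13 ≡ 282·235·235 ≡ 235 (mod 329)
Since 235 equals the digest 235, verification succeeds.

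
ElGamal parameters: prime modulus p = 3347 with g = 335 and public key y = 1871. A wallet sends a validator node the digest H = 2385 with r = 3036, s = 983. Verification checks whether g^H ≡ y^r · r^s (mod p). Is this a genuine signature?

Left side g^H mod p:
335^2 = 112225 ≡ 1774
335^4 ≡ 1774^2 = 3147076 ≡ 896
335^8 ≡ 896^2 = 802816 ≡ 2883
335^16 ≡ 2883^2 = 8311689 ≡ 1088
335^32 ≡ 1088^2 = 1183744 ≡ 2253
335^64 ≡ 2253^2 = 5076009 ≡ 1957
335^128 ≡ 1957^2 = 3829849 ≡ 881
335^256 ≡ 881^2 = 776161 ≡ 3004
335^512 ≡ 3004^2 = 9024016 ≡ 504
335^1024 ≡ 504^2 = 254016 ≡ 2991
335^2048 ≡ 2991^2 = 8946081 ≡ 2897
2385 = 2048 + 256 + 64 + 16 + 1, so 335^2385 ≡ 2897·3004·1957·1088·335 ≡ 1417 (mod 3347)
Right side y^r · r^s mod p:
1871^2 = 3500641 ≡ 3026
1871^4 ≡ 3026^2 = 9156676 ≡ 2631
1871^8 ≡ 2631^2 = 6922161 ≡ 565
1871^16 ≡ 565^2 = 319225 ≡ 1260
1871^32 ≡ 1260^2 = 1587600 ≡ 1122
1871^64 ≡ 1122^2 = 1258884 ≡ 412
1871^128 ≡ 412^2 = 169744 ≡ 2394
1871^256 ≡ 2394^2 = 5731236 ≡ 1172
1871^512 ≡ 1172^2 = 1373584 ≡ 1314
1871^1024 ≡ 1314^2 = 1726596 ≡ 2891
1871^2048 ≡ 2891^2 = 8357881 ≡ 422
3036 = 2048 + 512 + 256 + 128 + 64 + 16 + 8 + 4, so 1871^3036 ≡ 422·1314·1172·2394·412·1260·565·2631 ≡ 1557 (mod 3347)
3036^2 = 9217296 ≡ 3005
3036^4 ≡ 3005^2 = 9030025 ≡ 3166
3036^8 ≡ 3166^2 = 10023556 ≡ 2638
3036^16 ≡ 2638^2 = 6959044 ≡ 631
3036^32 ≡ 631^2 = 398161 ≡ 3215
3036^64 ≡ 3215^2 = 10336225 ≡ 689
3036^128 ≡ 689^2 = 474721 ≡ 2794
3036^256 ≡ 2794^2 = 7806436 ≡ 1232
3036^512 ≡ 1232^2 = 1517824 ≡ 1633
983 = 512 + 256 + 128 + 64 + 16 + 4 + 2 + 1, so 3036^983 ≡ 1633·1232·2794·689·631·3166·3005·3036 ≡ 3105 (mod 3347)
1557·3105 = 4834485 ≡ 1417 (mod 3347)
1417 ≡ 1417 (mod 3347), so the signature is genuine.

genuine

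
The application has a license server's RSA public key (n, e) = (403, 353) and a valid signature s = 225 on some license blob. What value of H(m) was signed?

Squares mod 403: s^1≡225, s^2≡250, s^4≡35, s^8≡16, s^16≡256, s^32≡250, s^64≡35, s^128≡16, s^256≡256
353 = 256 + 64 + 32 + 1, so s^353 ≡ 256·35·250·225 ≡ 140 (mod 403)

140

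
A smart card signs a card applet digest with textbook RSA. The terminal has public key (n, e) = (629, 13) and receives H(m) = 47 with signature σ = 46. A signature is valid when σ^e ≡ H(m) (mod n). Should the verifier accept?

reject

σ^2 ≡ 46^2 = 2116 ≡ 229
σ^4 ≡ 229^2 = 52441 ≡ 234
σ^8 ≡ 234^2 = 54756 ≡ 33
13 = 8 + 4 + 1, so σ^13 ≡ 33·234·46 ≡ 456 (mod 629)
σ^13 mod 629 = 456, but H(m) = 47.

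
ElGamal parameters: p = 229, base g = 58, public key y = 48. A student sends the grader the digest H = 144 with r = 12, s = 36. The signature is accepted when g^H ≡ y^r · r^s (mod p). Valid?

Left side g^H mod p:
Squares mod 229: 58^1≡58, 58^2≡158, 58^4≡3, 58^8≡9, 58^16≡81, 58^32≡149, 58^64≡217, 58^128≡144
144 = 128 + 16, so 58^144 ≡ 144·81 ≡ 214 (mod 229)
Right side y^r · r^s mod p:
Squares mod 229: 48^1≡48, 48^2≡14, 48^4≡196, 48^8≡173
12 = 8 + 4, so 48^12 ≡ 173·196 ≡ 16 (mod 229)
Squares mod 229: 12^1≡12, 12^2≡144, 12^4≡126, 12^8≡75, 12^16≡129, 12^32≡153
36 = 32 + 4, so 12^36 ≡ 153·126 ≡ 42 (mod 229)
16·42 = 672 ≡ 214 (mod 229)
214 ≡ 214 (mod 229), so the signature is genuine.

yes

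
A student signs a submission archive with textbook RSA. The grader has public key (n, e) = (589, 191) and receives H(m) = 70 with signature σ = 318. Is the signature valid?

valid

σ^191 mod 589 = 70
σ^191 mod 589 = 70 matches H(m).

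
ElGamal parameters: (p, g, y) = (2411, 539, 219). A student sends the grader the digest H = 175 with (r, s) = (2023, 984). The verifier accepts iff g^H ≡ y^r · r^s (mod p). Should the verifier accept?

Left side g^H mod p:
Squares mod 2411: 539^1≡539, 539^2≡1201, 539^4≡623, 539^8≡2369, 539^16≡1764, 539^32≡1506, 539^64≡1696, 539^128≡93
175 = 128 + 32 + 8 + 4 + 2 + 1, so 539^175 ≡ 93·1506·2369·623·1201·539 ≡ 720 (mod 2411)
Right side y^r · r^s mod p:
Squares mod 2411: 219^1≡219, 219^2≡2152, 219^4≡1984, 219^8≡1504, 219^16≡498, 219^32≡2082, 219^64≡2157, 219^128≡1830, 219^256≡21, 219^512≡441, 219^1024≡1601
2023 = 1024 + 512 + 256 + 128 + 64 + 32 + 4 + 2 + 1, so 219^2023 ≡ 1601·441·21·1830·2157·2082·1984·2152·219 ≡ 511 (mod 2411)
Squares mod 2411: 2023^1≡2023, 2023^2≡1062, 2023^4≡1907, 2023^8≡861, 2023^16≡1144, 2023^32≡1974, 2023^64≡500, 2023^128≡1667, 2023^256≡1417, 2023^512≡1937
984 = 512 + 256 + 128 + 64 + 16 + 8, so 2023^984 ≡ 1937·1417·1667·500·1144·861 ≡ 2100 (mod 2411)
511·2100 = 1073100 ≡ 205 (mod 2411)
720 ≠ 205, so verification fails.

reject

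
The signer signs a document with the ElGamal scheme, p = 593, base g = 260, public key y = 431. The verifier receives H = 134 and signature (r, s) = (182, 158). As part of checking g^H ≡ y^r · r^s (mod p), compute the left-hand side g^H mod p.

Squares mod 593: 260^1≡260, 260^2≡591, 260^4≡4, 260^8≡16, 260^16≡256, 260^32≡306, 260^64≡535, 260^128≡399
134 = 128 + 4 + 2, so 260^134 ≡ 399·4·591 ≡ 366 (mod 593)

366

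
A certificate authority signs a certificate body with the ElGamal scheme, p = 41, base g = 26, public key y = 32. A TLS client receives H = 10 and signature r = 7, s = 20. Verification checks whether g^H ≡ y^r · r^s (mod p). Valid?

yes

Left side g^H mod p:
26^10 mod 41 = 32
Right side y^r · r^s mod p:
32^7 mod 41 = 9
7^20 mod 41 = 40
9·40 = 360 ≡ 32 (mod 41)
32 ≡ 32 (mod 41), so the signature is genuine.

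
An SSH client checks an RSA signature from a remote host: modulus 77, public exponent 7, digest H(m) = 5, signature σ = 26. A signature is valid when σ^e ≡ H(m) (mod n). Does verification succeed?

passes

σ^2 ≡ 26^2 = 676 ≡ 60
σ^4 ≡ 60^2 = 3600 ≡ 58
7 = 4 + 2 + 1, so σ^7 ≡ 58·60·26 ≡ 5 (mod 77)
σ^7 mod 77 = 5 matches H(m).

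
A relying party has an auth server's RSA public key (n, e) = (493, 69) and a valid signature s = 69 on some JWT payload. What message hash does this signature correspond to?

137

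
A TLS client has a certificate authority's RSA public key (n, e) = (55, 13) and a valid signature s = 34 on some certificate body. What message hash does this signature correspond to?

34

s^13 mod 55 = 34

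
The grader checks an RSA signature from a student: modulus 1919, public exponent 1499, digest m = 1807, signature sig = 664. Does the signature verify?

sig^2 ≡ 664^2 = 440896 ≡ 1445
sig^4 ≡ 1445^2 = 2088025 ≡ 153
sig^8 ≡ 153^2 = 23409 ≡ 381
sig^16 ≡ 381^2 = 145161 ≡ 1236
sig^32 ≡ 1236^2 = 1527696 ≡ 172
sig^64 ≡ 172^2 = 29584 ≡ 799
sig^128 ≡ 799^2 = 638401 ≡ 1293
sig^256 ≡ 1293^2 = 1671849 ≡ 400
sig^512 ≡ 400^2 = 160000 ≡ 723
sig^1024 ≡ 723^2 = 522729 ≡ 761
1499 = 1024 + 256 + 128 + 64 + 16 + 8 + 2 + 1, so sig^1499 ≡ 761·400·1293·799·1236·381·1445·664 ≡ 1367 (mod 1919)
The recovered value 1367 does not match the digest 1807.

does not verify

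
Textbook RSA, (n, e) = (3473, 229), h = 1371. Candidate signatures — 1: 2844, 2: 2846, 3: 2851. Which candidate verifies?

Candidate 1: Squares mod 3473: 2844^1≡2844, 2844^2≡3192, 2844^4≡2555, 2844^8≡2258, 2844^16≡200, 2844^32≡1797, 2844^64≡2792, 2844^128≡1852; 229 = 128 + 64 + 32 + 4 + 1, so 2844^229 ≡ 1852·2792·1797·2555·2844 ≡ 1371 (mod 3473)
  → matches h = 1371
Candidate 2: Squares mod 3473: 2846^1≡2846, 2846^2≡680, 2846^4≡491, 2846^8≡1444, 2846^16≡1336, 2846^32≡3247, 2846^64≡2454, 2846^128≡3407; 229 = 128 + 64 + 32 + 4 + 1, so 2846^229 ≡ 3407·2454·3247·491·2846 ≡ 1548 (mod 3473)
Candidate 3: Squares mod 3473: 2851^1≡2851, 2851^2≡1381, 2851^4≡484, 2851^8≡1565, 2851^16≡760, 2851^32≡1082, 2851^64≡323, 2851^128≡139; 229 = 128 + 64 + 32 + 4 + 1, so 2851^229 ≡ 139·323·1082·484·2851 ≡ 2989 (mod 3473)

1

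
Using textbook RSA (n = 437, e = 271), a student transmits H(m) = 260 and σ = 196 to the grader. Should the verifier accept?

σ^2 ≡ 196^2 = 38416 ≡ 397
σ^4 ≡ 397^2 = 157609 ≡ 289
σ^8 ≡ 289^2 = 83521 ≡ 54
σ^16 ≡ 54^2 = 2916 ≡ 294
σ^32 ≡ 294^2 = 86436 ≡ 347
σ^64 ≡ 347^2 = 120409 ≡ 234
σ^128 ≡ 234^2 = 54756 ≡ 131
σ^256 ≡ 131^2 = 17161 ≡ 118
271 = 256 + 8 + 4 + 2 + 1, so σ^271 ≡ 118·54·289·397·196 ≡ 177 (mod 437)
177 ≠ 260, so verification fails.

reject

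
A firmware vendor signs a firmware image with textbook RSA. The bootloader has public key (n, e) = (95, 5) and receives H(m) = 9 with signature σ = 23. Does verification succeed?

fails

σ^5 mod 95 = 93
The recovered value 93 does not match the digest 9.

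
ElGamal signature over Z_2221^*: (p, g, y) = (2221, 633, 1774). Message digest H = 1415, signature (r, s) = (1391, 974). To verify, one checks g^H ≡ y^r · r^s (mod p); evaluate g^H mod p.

1959

633^2 = 400689 ≡ 909
633^4 ≡ 909^2 = 826281 ≡ 69
633^8 ≡ 69^2 = 4761 ≡ 319
633^16 ≡ 319^2 = 101761 ≡ 1816
633^32 ≡ 1816^2 = 3297856 ≡ 1892
633^64 ≡ 1892^2 = 3579664 ≡ 1633
633^128 ≡ 1633^2 = 2666689 ≡ 1489
633^256 ≡ 1489^2 = 2217121 ≡ 563
633^512 ≡ 563^2 = 316969 ≡ 1587
633^1024 ≡ 1587^2 = 2518569 ≡ 2176
1415 = 1024 + 256 + 128 + 4 + 2 + 1, so 633^1415 ≡ 2176·563·1489·69·909·633 ≡ 1959 (mod 2221)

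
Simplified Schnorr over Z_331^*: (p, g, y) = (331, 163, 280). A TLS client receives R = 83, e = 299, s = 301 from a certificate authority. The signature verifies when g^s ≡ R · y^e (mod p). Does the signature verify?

does not verify

g^s mod p:
Squares mod 331: 163^1≡163, 163^2≡89, 163^4≡308, 163^8≡198, 163^16≡146, 163^32≡132, 163^64≡212, 163^128≡259, 163^256≡219
301 = 256 + 32 + 8 + 4 + 1, so 163^301 ≡ 219·132·198·308·163 ≡ 308 (mod 331)
R · y^e mod p:
Squares mod 331: 280^1≡280, 280^2≡284, 280^4≡223, 280^8≡79, 280^16≡283, 280^32≡318, 280^64≡169, 280^128≡95, 280^256≡88
299 = 256 + 32 + 8 + 2 + 1, so 280^299 ≡ 88·318·79·284·280 ≡ 284 (mod 331)
83·284 = 23572 ≡ 71 (mod 331)
308 ≠ 71; the check fails.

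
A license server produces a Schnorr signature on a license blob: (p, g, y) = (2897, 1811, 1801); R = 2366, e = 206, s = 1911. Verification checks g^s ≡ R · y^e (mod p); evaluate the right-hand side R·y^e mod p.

2004

1801^2 = 3243601 ≡ 1858
1801^4 ≡ 1858^2 = 3452164 ≡ 1837
1801^8 ≡ 1837^2 = 3374569 ≡ 2461
1801^16 ≡ 2461^2 = 6056521 ≡ 1791
1801^32 ≡ 1791^2 = 3207681 ≡ 702
1801^64 ≡ 702^2 = 492804 ≡ 314
1801^128 ≡ 314^2 = 98596 ≡ 98
206 = 128 + 64 + 8 + 4 + 2, so 1801^206 ≡ 98·314·2461·1837·1858 ≡ 209 (mod 2897)
R · y^e ≡ 2366·209 = 494494 ≡ 2004 (mod 2897)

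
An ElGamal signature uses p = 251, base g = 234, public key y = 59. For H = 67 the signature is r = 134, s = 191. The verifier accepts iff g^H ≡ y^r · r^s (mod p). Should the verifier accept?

accept

Left side g^H mod p:
234^2 = 54756 ≡ 38
234^4 ≡ 38^2 = 1444 ≡ 189
234^8 ≡ 189^2 = 35721 ≡ 79
234^16 ≡ 79^2 = 6241 ≡ 217
234^32 ≡ 217^2 = 47089 ≡ 152
234^64 ≡ 152^2 = 23104 ≡ 12
67 = 64 + 2 + 1, so 234^67 ≡ 12·38·234 ≡ 29 (mod 251)
Right side y^r · r^s mod p:
59^2 = 3481 ≡ 218
59^4 ≡ 218^2 = 47524 ≡ 85
59^8 ≡ 85^2 = 7225 ≡ 197
59^16 ≡ 197^2 = 38809 ≡ 155
59^32 ≡ 155^2 = 24025 ≡ 180
59^64 ≡ 180^2 = 32400 ≡ 21
59^128 ≡ 21^2 = 441 ≡ 190
134 = 128 + 4 + 2, so 59^134 ≡ 190·85·218 ≡ 174 (mod 251)
134^2 = 17956 ≡ 135
134^4 ≡ 135^2 = 18225 ≡ 153
134^8 ≡ 153^2 = 23409 ≡ 66
134^16 ≡ 66^2 = 4356 ≡ 89
134^32 ≡ 89^2 = 7921 ≡ 140
134^64 ≡ 140^2 = 19600 ≡ 22
134^128 ≡ 22^2 = 484 ≡ 233
191 = 128 + 32 + 16 + 8 + 4 + 2 + 1, so 134^191 ≡ 233·140·89·66·153·135·134 ≡ 42 (mod 251)
174·42 = 7308 ≡ 29 (mod 251)
29 ≡ 29 (mod 251), so the signature is genuine.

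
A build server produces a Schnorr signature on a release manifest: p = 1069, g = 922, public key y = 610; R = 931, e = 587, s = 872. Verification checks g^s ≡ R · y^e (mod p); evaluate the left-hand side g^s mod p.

922^2 = 850084 ≡ 229
922^4 ≡ 229^2 = 52441 ≡ 60
922^8 ≡ 60^2 = 3600 ≡ 393
922^16 ≡ 393^2 = 154449 ≡ 513
922^32 ≡ 513^2 = 263169 ≡ 195
922^64 ≡ 195^2 = 38025 ≡ 610
922^128 ≡ 610^2 = 372100 ≡ 88
922^256 ≡ 88^2 = 7744 ≡ 261
922^512 ≡ 261^2 = 68121 ≡ 774
872 = 512 + 256 + 64 + 32 + 8, so 922^872 ≡ 774·261·610·195·393 ≡ 540 (mod 1069)

540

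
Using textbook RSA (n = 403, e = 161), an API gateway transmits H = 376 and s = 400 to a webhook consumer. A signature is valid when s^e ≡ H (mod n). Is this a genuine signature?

Squares mod 403: s^1≡400, s^2≡9, s^4≡81, s^8≡113, s^16≡276, s^32≡9, s^64≡81, s^128≡113
161 = 128 + 32 + 1, so s^161 ≡ 113·9·400 ≡ 173 (mod 403)
173 ≠ 376, so verification fails.

forged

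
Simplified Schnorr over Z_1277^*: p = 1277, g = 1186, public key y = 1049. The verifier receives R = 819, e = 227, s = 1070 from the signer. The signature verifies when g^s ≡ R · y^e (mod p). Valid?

g^s mod p:
1186^1070 mod 1277 = 138
R · y^e mod p:
1049^227 mod 1277 = 496
819·496 = 406224 ≡ 138 (mod 1277)
138 ≡ 138 (mod 1277); signature holds.

yes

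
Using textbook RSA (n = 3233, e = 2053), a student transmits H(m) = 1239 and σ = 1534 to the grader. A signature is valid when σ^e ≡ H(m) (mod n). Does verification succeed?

fails

σ^2053 mod 3233 = 2986
2986 ≠ 1239, so verification fails.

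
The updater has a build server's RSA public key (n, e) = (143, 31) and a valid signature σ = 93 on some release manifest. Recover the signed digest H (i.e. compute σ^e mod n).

σ^2 ≡ 93^2 = 8649 ≡ 69
σ^4 ≡ 69^2 = 4761 ≡ 42
σ^8 ≡ 42^2 = 1764 ≡ 48
σ^16 ≡ 48^2 = 2304 ≡ 16
31 = 16 + 8 + 4 + 2 + 1, so σ^31 ≡ 16·48·42·69·93 ≡ 115 (mod 143)

115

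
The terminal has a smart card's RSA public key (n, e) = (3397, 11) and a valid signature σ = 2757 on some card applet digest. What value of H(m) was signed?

2270

σ^2 ≡ 2757^2 = 7601049 ≡ 1960
σ^4 ≡ 1960^2 = 3841600 ≡ 2990
σ^8 ≡ 2990^2 = 8940100 ≡ 2593
11 = 8 + 2 + 1, so σ^11 ≡ 2593·1960·2757 ≡ 2270 (mod 3397)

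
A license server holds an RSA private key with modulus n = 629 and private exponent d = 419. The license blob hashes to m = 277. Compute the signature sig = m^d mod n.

244

m^2 ≡ 277^2 = 76729 ≡ 620
m^4 ≡ 620^2 = 384400 ≡ 81
m^8 ≡ 81^2 = 6561 ≡ 271
m^16 ≡ 271^2 = 73441 ≡ 477
m^32 ≡ 477^2 = 227529 ≡ 460
m^64 ≡ 460^2 = 211600 ≡ 256
m^128 ≡ 256^2 = 65536 ≡ 120
m^256 ≡ 120^2 = 14400 ≡ 562
419 = 256 + 128 + 32 + 2 + 1, so m^419 ≡ 562·120·460·620·277 ≡ 244 (mod 629)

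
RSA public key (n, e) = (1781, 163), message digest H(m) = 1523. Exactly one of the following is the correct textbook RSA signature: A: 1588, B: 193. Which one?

Candidate A: Squares mod 1781: 1588^1≡1588, 1588^2≡1629, 1588^4≡1732, 1588^8≡620, 1588^16≡1485, 1588^32≡347, 1588^64≡1082, 1588^128≡607; 163 = 128 + 32 + 2 + 1, so 1588^163 ≡ 607·347·1629·1588 ≡ 258 (mod 1781)
Candidate B: Squares mod 1781: 193^1≡193, 193^2≡1629, 193^4≡1732, 193^8≡620, 193^16≡1485, 193^32≡347, 193^64≡1082, 193^128≡607; 163 = 128 + 32 + 2 + 1, so 193^163 ≡ 607·347·1629·193 ≡ 1523 (mod 1781)
  → matches H(m) = 1523

B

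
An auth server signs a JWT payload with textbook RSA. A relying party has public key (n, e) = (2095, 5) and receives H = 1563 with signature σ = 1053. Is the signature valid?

valid

Squares mod 2095: σ^1≡1053, σ^2≡554, σ^4≡1046
5 = 4 + 1, so σ^5 ≡ 1046·1053 ≡ 1563 (mod 2095)
Since 1563 equals the digest 1563, verification succeeds.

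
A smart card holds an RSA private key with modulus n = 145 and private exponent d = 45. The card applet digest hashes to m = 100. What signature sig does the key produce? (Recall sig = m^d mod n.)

80

Squares mod 145: m^1≡100, m^2≡140, m^4≡25, m^8≡45, m^16≡140, m^32≡25
45 = 32 + 8 + 4 + 1, so m^45 ≡ 25·45·25·100 ≡ 80 (mod 145)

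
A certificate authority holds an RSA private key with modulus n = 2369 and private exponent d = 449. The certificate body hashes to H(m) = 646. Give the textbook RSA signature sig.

(H(m))^2 ≡ 646^2 = 417316 ≡ 372
(H(m))^4 ≡ 372^2 = 138384 ≡ 982
(H(m))^8 ≡ 982^2 = 964324 ≡ 141
(H(m))^16 ≡ 141^2 = 19881 ≡ 929
(H(m))^32 ≡ 929^2 = 863041 ≡ 725
(H(m))^64 ≡ 725^2 = 525625 ≡ 2076
(H(m))^128 ≡ 2076^2 = 4309776 ≡ 565
(H(m))^256 ≡ 565^2 = 319225 ≡ 1779
449 = 256 + 128 + 64 + 1, so (H(m))^449 ≡ 1779·565·2076·646 ≡ 857 (mod 2369)

857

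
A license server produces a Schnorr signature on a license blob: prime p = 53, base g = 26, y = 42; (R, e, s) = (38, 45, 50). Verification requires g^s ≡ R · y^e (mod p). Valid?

g^s mod p:
26^2 = 676 ≡ 40
26^4 ≡ 40^2 = 1600 ≡ 10
26^8 ≡ 10^2 = 100 ≡ 47
26^16 ≡ 47^2 = 2209 ≡ 36
26^32 ≡ 36^2 = 1296 ≡ 24
50 = 32 + 16 + 2, so 26^50 ≡ 24·36·40 ≡ 4 (mod 53)
R · y^e mod p:
42^2 = 1764 ≡ 15
42^4 ≡ 15^2 = 225 ≡ 13
42^8 ≡ 13^2 = 169 ≡ 10
42^16 ≡ 10^2 = 100 ≡ 47
42^32 ≡ 47^2 = 2209 ≡ 36
45 = 32 + 8 + 4 + 1, so 42^45 ≡ 36·10·13·42 ≡ 36 (mod 53)
38·36 = 1368 ≡ 43 (mod 53)
4 ≠ 43; the check fails.

no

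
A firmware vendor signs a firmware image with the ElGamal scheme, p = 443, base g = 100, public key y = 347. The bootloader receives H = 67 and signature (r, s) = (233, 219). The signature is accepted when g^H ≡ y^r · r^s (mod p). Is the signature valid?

invalid

Left side g^H mod p:
100^67 mod 443 = 39
Right side y^r · r^s mod p:
347^233 mod 443 = 383
233^219 mod 443 = 237
383·237 = 90771 ≡ 399 (mod 443)
39 ≠ 399, so verification fails.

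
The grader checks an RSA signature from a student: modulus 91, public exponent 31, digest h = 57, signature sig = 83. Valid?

sig^2 ≡ 83^2 = 6889 ≡ 64
sig^4 ≡ 64^2 = 4096 ≡ 1
sig^8 ≡ 1^2 = 1
sig^16 ≡ 1^2 = 1
31 = 16 + 8 + 4 + 2 + 1, so sig^31 ≡ 1·1·1·64·83 ≡ 34 (mod 91)
34 ≠ 57, so verification fails.

no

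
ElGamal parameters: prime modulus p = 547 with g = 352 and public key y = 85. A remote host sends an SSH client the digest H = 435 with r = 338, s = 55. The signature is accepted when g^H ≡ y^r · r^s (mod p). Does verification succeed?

fails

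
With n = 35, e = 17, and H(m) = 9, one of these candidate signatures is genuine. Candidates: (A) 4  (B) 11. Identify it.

Candidate A: 4^2 = 16; 4^4 ≡ 16^2 = 256 ≡ 11; 4^8 ≡ 11^2 = 121 ≡ 16; 4^16 ≡ 16^2 = 256 ≡ 11; 17 = 16 + 1, so 4^17 ≡ 11·4 ≡ 9 (mod 35)
  → matches H(m) = 9
Candidate B: 11^2 = 121 ≡ 16; 11^4 ≡ 16^2 = 256 ≡ 11; 11^8 ≡ 11^2 = 121 ≡ 16; 11^16 ≡ 16^2 = 256 ≡ 11; 17 = 16 + 1, so 11^17 ≡ 11·11 ≡ 16 (mod 35)

A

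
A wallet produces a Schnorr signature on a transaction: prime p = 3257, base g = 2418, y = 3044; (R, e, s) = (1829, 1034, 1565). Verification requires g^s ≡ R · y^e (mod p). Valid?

g^s mod p:
Squares mod 3257: 2418^1≡2418, 2418^2≡409, 2418^4≡1174, 2418^8≡565, 2418^16≡39, 2418^32≡1521, 2418^64≡971, 2418^128≡1568, 2418^256≡2846, 2418^512≡2814, 2418^1024≡829
1565 = 1024 + 512 + 16 + 8 + 4 + 1, so 2418^1565 ≡ 829·2814·39·565·1174·2418 ≡ 2914 (mod 3257)
R · y^e mod p:
Squares mod 3257: 3044^1≡3044, 3044^2≡3028, 3044^4≡329, 3044^8≡760, 3044^16≡1111, 3044^32≡3175, 3044^64≡210, 3044^128≡1759, 3044^256≡3188, 3044^512≡1504, 3044^1024≡1658
1034 = 1024 + 8 + 2, so 3044^1034 ≡ 1658·760·3028 ≡ 2109 (mod 3257)
1829·2109 = 3857361 ≡ 1073 (mod 3257)
2914 ≠ 1073; the check fails.

no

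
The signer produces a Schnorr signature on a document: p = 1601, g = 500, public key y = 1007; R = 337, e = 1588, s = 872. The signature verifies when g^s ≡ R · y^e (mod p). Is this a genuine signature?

genuine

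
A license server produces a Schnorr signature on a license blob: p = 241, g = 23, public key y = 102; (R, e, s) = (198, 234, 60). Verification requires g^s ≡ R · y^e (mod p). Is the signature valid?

g^s mod p:
23^2 = 529 ≡ 47
23^4 ≡ 47^2 = 2209 ≡ 40
23^8 ≡ 40^2 = 1600 ≡ 154
23^16 ≡ 154^2 = 23716 ≡ 98
23^32 ≡ 98^2 = 9604 ≡ 205
60 = 32 + 16 + 8 + 4, so 23^60 ≡ 205·98·154·40 ≡ 177 (mod 241)
R · y^e mod p:
102^2 = 10404 ≡ 41
102^4 ≡ 41^2 = 1681 ≡ 235
102^8 ≡ 235^2 = 55225 ≡ 36
102^16 ≡ 36^2 = 1296 ≡ 91
102^32 ≡ 91^2 = 8281 ≡ 87
102^64 ≡ 87^2 = 7569 ≡ 98
102^128 ≡ 98^2 = 9604 ≡ 205
234 = 128 + 64 + 32 + 8 + 2, so 102^234 ≡ 205·98·87·36·41 ≡ 48 (mod 241)
198·48 = 9504 ≡ 105 (mod 241)
177 ≠ 105; the check fails.

invalid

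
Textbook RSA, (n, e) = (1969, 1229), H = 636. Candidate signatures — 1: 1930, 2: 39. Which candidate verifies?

Candidate 1: Squares mod 1969: 1930^1≡1930, 1930^2≡1521, 1930^4≡1835, 1930^8≡235, 1930^16≡93, 1930^32≡773, 1930^64≡922, 1930^128≡1445, 1930^256≡885, 1930^512≡1532, 1930^1024≡1945; 1229 = 1024 + 128 + 64 + 8 + 4 + 1, so 1930^1229 ≡ 1945·1445·922·235·1835·1930 ≡ 636 (mod 1969)
  → matches H = 636
Candidate 2: Squares mod 1969: 39^1≡39, 39^2≡1521, 39^4≡1835, 39^8≡235, 39^16≡93, 39^32≡773, 39^64≡922, 39^128≡1445, 39^256≡885, 39^512≡1532, 39^1024≡1945; 1229 = 1024 + 128 + 64 + 8 + 4 + 1, so 39^1229 ≡ 1945·1445·922·235·1835·39 ≡ 1333 (mod 1969)

1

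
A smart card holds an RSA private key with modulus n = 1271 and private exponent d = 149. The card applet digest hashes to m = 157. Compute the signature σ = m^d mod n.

915

m^2 ≡ 157^2 = 24649 ≡ 500
m^4 ≡ 500^2 = 250000 ≡ 884
m^8 ≡ 884^2 = 781456 ≡ 1062
m^16 ≡ 1062^2 = 1127844 ≡ 467
m^32 ≡ 467^2 = 218089 ≡ 748
m^64 ≡ 748^2 = 559504 ≡ 264
m^128 ≡ 264^2 = 69696 ≡ 1062
149 = 128 + 16 + 4 + 1, so m^149 ≡ 1062·467·884·157 ≡ 915 (mod 1271)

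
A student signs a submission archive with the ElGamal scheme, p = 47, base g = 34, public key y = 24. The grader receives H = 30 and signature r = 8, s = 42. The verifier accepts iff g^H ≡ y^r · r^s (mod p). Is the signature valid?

valid

Left side g^H mod p:
34^2 = 1156 ≡ 28
34^4 ≡ 28^2 = 784 ≡ 32
34^8 ≡ 32^2 = 1024 ≡ 37
34^16 ≡ 37^2 = 1369 ≡ 6
30 = 16 + 8 + 4 + 2, so 34^30 ≡ 6·37·32·28 ≡ 8 (mod 47)
Right side y^r · r^s mod p:
24^2 = 576 ≡ 12
24^4 ≡ 12^2 = 144 ≡ 3
24^8 ≡ 3^2 = 9
8^2 = 64 ≡ 17
8^4 ≡ 17^2 = 289 ≡ 7
8^8 ≡ 7^2 = 49 ≡ 2
8^16 ≡ 2^2 = 4
8^32 ≡ 4^2 = 16
42 = 32 + 8 + 2, so 8^42 ≡ 16·2·17 ≡ 27 (mod 47)
9·27 = 243 ≡ 8 (mod 47)
8 ≡ 8 (mod 47), so the signature is genuine.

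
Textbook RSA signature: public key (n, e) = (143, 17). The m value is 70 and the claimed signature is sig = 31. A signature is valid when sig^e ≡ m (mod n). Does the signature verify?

verifies

Squares mod 143: sig^1≡31, sig^2≡103, sig^4≡27, sig^8≡14, sig^16≡53
17 = 16 + 1, so sig^17 ≡ 53·31 ≡ 70 (mod 143)
Since 70 equals the digest 70, verification succeeds.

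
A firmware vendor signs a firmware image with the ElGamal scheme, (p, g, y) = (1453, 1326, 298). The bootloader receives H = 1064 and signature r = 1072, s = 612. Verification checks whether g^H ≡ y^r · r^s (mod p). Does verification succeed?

passes

Left side g^H mod p:
1326^2 = 1758276 ≡ 146
1326^4 ≡ 146^2 = 21316 ≡ 974
1326^8 ≡ 974^2 = 948676 ≡ 1320
1326^16 ≡ 1320^2 = 1742400 ≡ 253
1326^32 ≡ 253^2 = 64009 ≡ 77
1326^64 ≡ 77^2 = 5929 ≡ 117
1326^128 ≡ 117^2 = 13689 ≡ 612
1326^256 ≡ 612^2 = 374544 ≡ 1123
1326^512 ≡ 1123^2 = 1261129 ≡ 1378
1326^1024 ≡ 1378^2 = 1898884 ≡ 1266
1064 = 1024 + 32 + 8, so 1326^1064 ≡ 1266·77·1320 ≡ 13 (mod 1453)
Right side y^r · r^s mod p:
298^2 = 88804 ≡ 171
298^4 ≡ 171^2 = 29241 ≡ 181
298^8 ≡ 181^2 = 32761 ≡ 795
298^16 ≡ 795^2 = 632025 ≡ 1423
298^32 ≡ 1423^2 = 2024929 ≡ 900
298^64 ≡ 900^2 = 810000 ≡ 679
298^128 ≡ 679^2 = 461041 ≡ 440
298^256 ≡ 440^2 = 193600 ≡ 351
298^512 ≡ 351^2 = 123201 ≡ 1149
298^1024 ≡ 1149^2 = 1320201 ≡ 877
1072 = 1024 + 32 + 16, so 298^1072 ≡ 877·900·1423 ≡ 541 (mod 1453)
1072^2 = 1149184 ≡ 1314
1072^4 ≡ 1314^2 = 1726596 ≡ 432
1072^8 ≡ 432^2 = 186624 ≡ 640
1072^16 ≡ 640^2 = 409600 ≡ 1307
1072^32 ≡ 1307^2 = 1708249 ≡ 974
1072^64 ≡ 974^2 = 948676 ≡ 1320
1072^128 ≡ 1320^2 = 1742400 ≡ 253
1072^256 ≡ 253^2 = 64009 ≡ 77
1072^512 ≡ 77^2 = 5929 ≡ 117
612 = 512 + 64 + 32 + 4, so 1072^612 ≡ 117·1320·974·432 ≡ 231 (mod 1453)
541·231 = 124971 ≡ 13 (mod 1453)
13 ≡ 13 (mod 1453), so the signature is genuine.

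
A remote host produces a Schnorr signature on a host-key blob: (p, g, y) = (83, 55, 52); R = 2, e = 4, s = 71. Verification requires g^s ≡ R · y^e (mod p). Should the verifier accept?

reject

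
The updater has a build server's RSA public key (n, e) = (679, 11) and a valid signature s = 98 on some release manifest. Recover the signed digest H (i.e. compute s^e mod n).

98

s^2 ≡ 98^2 = 9604 ≡ 98
s^4 ≡ 98^2 = 9604 ≡ 98
s^8 ≡ 98^2 = 9604 ≡ 98
11 = 8 + 2 + 1, so s^11 ≡ 98·98·98 ≡ 98 (mod 679)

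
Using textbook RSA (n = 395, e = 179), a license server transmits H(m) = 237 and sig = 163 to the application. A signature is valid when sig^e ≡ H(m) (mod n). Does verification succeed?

fails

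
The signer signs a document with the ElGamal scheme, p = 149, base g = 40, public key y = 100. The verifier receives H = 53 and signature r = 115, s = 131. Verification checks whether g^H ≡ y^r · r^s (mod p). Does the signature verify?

Left side g^H mod p:
Squares mod 149: 40^1≡40, 40^2≡110, 40^4≡31, 40^8≡67, 40^16≡19, 40^32≡63
53 = 32 + 16 + 4 + 1, so 40^53 ≡ 63·19·31·40 ≡ 91 (mod 149)
Right side y^r · r^s mod p:
Squares mod 149: 100^1≡100, 100^2≡17, 100^4≡140, 100^8≡81, 100^16≡5, 100^32≡25, 100^64≡29
115 = 64 + 32 + 16 + 2 + 1, so 100^115 ≡ 29·25·5·17·100 ≡ 9 (mod 149)
Squares mod 149: 115^1≡115, 115^2≡113, 115^4≡104, 115^8≡88, 115^16≡145, 115^32≡16, 115^64≡107, 115^128≡125
131 = 128 + 2 + 1, so 115^131 ≡ 125·113·115 ≡ 126 (mod 149)
9·126 = 1134 ≡ 91 (mod 149)
91 ≡ 91 (mod 149), so the signature is genuine.

verifies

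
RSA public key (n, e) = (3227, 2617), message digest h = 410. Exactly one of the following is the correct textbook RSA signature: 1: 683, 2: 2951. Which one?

Candidate 1: Squares mod 3227: 683^1≡683, 683^2≡1801, 683^4≡466, 683^8≡947, 683^16≡2930, 683^32≡1080, 683^64≡1453, 683^128≡751, 683^256≡2503, 683^512≡1402, 683^1024≡361, 683^2048≡1241; 2617 = 2048 + 512 + 32 + 16 + 8 + 1, so 683^2617 ≡ 1241·1402·1080·2930·947·683 ≡ 410 (mod 3227)
  → matches h = 410
Candidate 2: Squares mod 3227: 2951^1≡2951, 2951^2≡1955, 2951^4≡1257, 2951^8≡2046, 2951^16≡697, 2951^32≡1759, 2951^64≡2615, 2951^128≡212, 2951^256≡2993, 2951^512≡3124, 2951^1024≡928, 2951^2048≡2802; 2617 = 2048 + 512 + 32 + 16 + 8 + 1, so 2951^2617 ≡ 2802·3124·1759·697·2046·2951 ≡ 543 (mod 3227)

1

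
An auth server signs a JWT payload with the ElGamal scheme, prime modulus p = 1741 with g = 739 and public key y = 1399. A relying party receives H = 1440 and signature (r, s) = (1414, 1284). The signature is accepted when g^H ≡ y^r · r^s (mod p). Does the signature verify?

does not verify

Left side g^H mod p:
Squares mod 1741: 739^1≡739, 739^2≡1188, 739^4≡1134, 739^8≡1098, 739^16≡832, 739^32≡1047, 739^64≡1120, 739^128≡880, 739^256≡1396, 739^512≡637, 739^1024≡116
1440 = 1024 + 256 + 128 + 32, so 739^1440 ≡ 116·1396·880·1047 ≡ 1569 (mod 1741)
Right side y^r · r^s mod p:
Squares mod 1741: 1399^1≡1399, 1399^2≡317, 1399^4≡1252, 1399^8≡604, 1399^16≡947, 1399^32≡194, 1399^64≡1075, 1399^128≡1342, 1399^256≡770, 1399^512≡960, 1399^1024≡611
1414 = 1024 + 256 + 128 + 4 + 2, so 1399^1414 ≡ 611·770·1342·1252·317 ≡ 1694 (mod 1741)
Squares mod 1741: 1414^1≡1414, 1414^2≡728, 1414^4≡720, 1414^8≡1323, 1414^16≡624, 1414^32≡1133, 1414^64≡572, 1414^128≡1617, 1414^256≡1448, 1414^512≡540, 1414^1024≡853
1284 = 1024 + 256 + 4, so 1414^1284 ≡ 853·1448·720 ≡ 880 (mod 1741)
1694·880 = 1490720 ≡ 424 (mod 1741)
1569 ≠ 424, so verification fails.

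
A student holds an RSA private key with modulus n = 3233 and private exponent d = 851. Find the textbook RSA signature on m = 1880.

m^2 ≡ 1880^2 = 3534400 ≡ 731
m^4 ≡ 731^2 = 534361 ≡ 916
m^8 ≡ 916^2 = 839056 ≡ 1709
m^16 ≡ 1709^2 = 2920681 ≡ 1282
m^32 ≡ 1282^2 = 1643524 ≡ 1160
m^64 ≡ 1160^2 = 1345600 ≡ 672
m^128 ≡ 672^2 = 451584 ≡ 2197
m^256 ≡ 2197^2 = 4826809 ≡ 3173
m^512 ≡ 3173^2 = 10067929 ≡ 367
851 = 512 + 256 + 64 + 16 + 2 + 1, so m^851 ≡ 367·3173·672·1282·731·1880 ≡ 377 (mod 3233)

377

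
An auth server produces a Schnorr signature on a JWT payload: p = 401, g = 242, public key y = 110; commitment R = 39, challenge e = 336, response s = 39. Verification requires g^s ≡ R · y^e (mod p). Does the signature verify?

does not verify

g^s mod p:
242^2 = 58564 ≡ 18
242^4 ≡ 18^2 = 324
242^8 ≡ 324^2 = 104976 ≡ 315
242^16 ≡ 315^2 = 99225 ≡ 178
242^32 ≡ 178^2 = 31684 ≡ 5
39 = 32 + 4 + 2 + 1, so 242^39 ≡ 5·324·18·242 ≡ 323 (mod 401)
R · y^e mod p:
110^2 = 12100 ≡ 70
110^4 ≡ 70^2 = 4900 ≡ 88
110^8 ≡ 88^2 = 7744 ≡ 125
110^16 ≡ 125^2 = 15625 ≡ 387
110^32 ≡ 387^2 = 149769 ≡ 196
110^64 ≡ 196^2 = 38416 ≡ 321
110^128 ≡ 321^2 = 103041 ≡ 385
110^256 ≡ 385^2 = 148225 ≡ 256
336 = 256 + 64 + 16, so 110^336 ≡ 256·321·387 ≡ 5 (mod 401)
39·5 = 195 ≡ 195 (mod 401)
323 ≠ 195; the check fails.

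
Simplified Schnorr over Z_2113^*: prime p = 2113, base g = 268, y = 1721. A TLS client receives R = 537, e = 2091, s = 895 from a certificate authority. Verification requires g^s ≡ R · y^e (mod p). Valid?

yes

g^s mod p:
Squares mod 2113: 268^1≡268, 268^2≡2095, 268^4≡324, 268^8≡1439, 268^16≡2094, 268^32≡361, 268^64≡1428, 268^128≡139, 268^256≡304, 268^512≡1557
895 = 512 + 256 + 64 + 32 + 16 + 8 + 4 + 2 + 1, so 268^895 ≡ 1557·304·1428·361·2094·1439·324·2095·268 ≡ 1869 (mod 2113)
R · y^e mod p:
Squares mod 2113: 1721^1≡1721, 1721^2≡1528, 1721^4≡2032, 1721^8≡222, 1721^16≡685, 1721^32≡139, 1721^64≡304, 1721^128≡1557, 1721^256≡638, 1721^512≡1348, 1721^1024≡2037, 1721^2048≡1550
2091 = 2048 + 32 + 8 + 2 + 1, so 1721^2091 ≡ 1550·139·222·1528·1721 ≡ 1904 (mod 2113)
537·1904 = 1022448 ≡ 1869 (mod 2113)
1869 ≡ 1869 (mod 2113); signature holds.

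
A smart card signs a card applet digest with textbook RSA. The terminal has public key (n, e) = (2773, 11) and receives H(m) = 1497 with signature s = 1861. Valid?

no

s^2 ≡ 1861^2 = 3463321 ≡ 2617
s^4 ≡ 2617^2 = 6848689 ≡ 2152
s^8 ≡ 2152^2 = 4631104 ≡ 194
11 = 8 + 2 + 1, so s^11 ≡ 194·2617·1861 ≡ 1099 (mod 2773)
s^11 mod 2773 = 1099, but H(m) = 1497.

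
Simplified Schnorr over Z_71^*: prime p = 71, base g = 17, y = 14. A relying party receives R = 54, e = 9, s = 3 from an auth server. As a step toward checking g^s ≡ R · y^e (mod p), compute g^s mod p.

14

17^2 = 289 ≡ 5
3 = 2 + 1, so 17^3 ≡ 5·17 ≡ 14 (mod 71)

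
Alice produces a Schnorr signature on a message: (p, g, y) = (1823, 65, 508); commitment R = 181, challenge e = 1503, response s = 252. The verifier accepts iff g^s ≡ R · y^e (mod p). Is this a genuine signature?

genuine

g^s mod p:
65^2 = 4225 ≡ 579
65^4 ≡ 579^2 = 335241 ≡ 1632
65^8 ≡ 1632^2 = 2663424 ≡ 21
65^16 ≡ 21^2 = 441
65^32 ≡ 441^2 = 194481 ≡ 1243
65^64 ≡ 1243^2 = 1545049 ≡ 968
65^128 ≡ 968^2 = 937024 ≡ 2
252 = 128 + 64 + 32 + 16 + 8 + 4, so 65^252 ≡ 2·968·1243·441·21·1632 ≡ 1613 (mod 1823)
R · y^e mod p:
508^2 = 258064 ≡ 1021
508^4 ≡ 1021^2 = 1042441 ≡ 1508
508^8 ≡ 1508^2 = 2274064 ≡ 783
508^16 ≡ 783^2 = 613089 ≡ 561
508^32 ≡ 561^2 = 314721 ≡ 1165
508^64 ≡ 1165^2 = 1357225 ≡ 913
508^128 ≡ 913^2 = 833569 ≡ 458
508^256 ≡ 458^2 = 209764 ≡ 119
508^512 ≡ 119^2 = 14161 ≡ 1400
508^1024 ≡ 1400^2 = 1960000 ≡ 275
1503 = 1024 + 256 + 128 + 64 + 16 + 8 + 4 + 2 + 1, so 508^1503 ≡ 275·119·458·913·561·783·1508·1021·508 ≡ 442 (mod 1823)
181·442 = 80002 ≡ 1613 (mod 1823)
1613 ≡ 1613 (mod 1823); signature holds.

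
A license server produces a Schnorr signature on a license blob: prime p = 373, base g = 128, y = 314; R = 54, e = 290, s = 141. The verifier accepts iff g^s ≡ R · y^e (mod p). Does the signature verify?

verifies

g^s mod p:
Squares mod 373: 128^1≡128, 128^2≡345, 128^4≡38, 128^8≡325, 128^16≡66, 128^32≡253, 128^64≡226, 128^128≡348
141 = 128 + 8 + 4 + 1, so 128^141 ≡ 348·325·38·128 ≡ 96 (mod 373)
R · y^e mod p:
Squares mod 373: 314^1≡314, 314^2≡124, 314^4≡83, 314^8≡175, 314^16≡39, 314^32≡29, 314^64≡95, 314^128≡73, 314^256≡107
290 = 256 + 32 + 2, so 314^290 ≡ 107·29·124 ≡ 209 (mod 373)
54·209 = 11286 ≡ 96 (mod 373)
96 ≡ 96 (mod 373); signature holds.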